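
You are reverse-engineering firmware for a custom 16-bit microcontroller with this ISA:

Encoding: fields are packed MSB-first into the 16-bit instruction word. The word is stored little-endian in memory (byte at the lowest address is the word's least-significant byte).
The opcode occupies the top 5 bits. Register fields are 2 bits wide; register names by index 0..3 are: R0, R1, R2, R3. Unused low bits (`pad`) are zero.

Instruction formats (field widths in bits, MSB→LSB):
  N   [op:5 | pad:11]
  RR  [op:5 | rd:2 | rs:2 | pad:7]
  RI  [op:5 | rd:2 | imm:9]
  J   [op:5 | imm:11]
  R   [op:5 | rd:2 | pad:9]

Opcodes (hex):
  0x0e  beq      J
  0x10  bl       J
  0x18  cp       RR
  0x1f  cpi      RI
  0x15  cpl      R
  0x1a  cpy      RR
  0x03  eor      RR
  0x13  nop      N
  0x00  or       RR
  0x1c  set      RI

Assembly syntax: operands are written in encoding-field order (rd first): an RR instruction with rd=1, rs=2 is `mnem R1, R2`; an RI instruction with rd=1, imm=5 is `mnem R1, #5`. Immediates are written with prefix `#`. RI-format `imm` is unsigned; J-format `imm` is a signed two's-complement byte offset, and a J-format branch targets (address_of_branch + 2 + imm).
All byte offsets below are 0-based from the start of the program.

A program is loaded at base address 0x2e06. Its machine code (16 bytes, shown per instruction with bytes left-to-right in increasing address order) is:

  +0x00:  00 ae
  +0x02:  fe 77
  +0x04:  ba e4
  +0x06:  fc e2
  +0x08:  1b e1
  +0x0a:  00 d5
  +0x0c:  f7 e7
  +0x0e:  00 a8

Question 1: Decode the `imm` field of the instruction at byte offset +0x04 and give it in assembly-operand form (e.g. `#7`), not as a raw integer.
#186

[04] ba e4 → 0xe4ba
  opcode bits[15:11]=0x1c: set/RI
  [10:9] rd=2 = R2
  [8:0] imm=186 = #186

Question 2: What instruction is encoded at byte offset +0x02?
@+02  little-endian(fe 77) = 0x77fe
  opcode bits[15:11]=0xe: beq/J
  imm: (w>>0)&0x7ff=0x7fe (s11→-2) → #-2

beq #-2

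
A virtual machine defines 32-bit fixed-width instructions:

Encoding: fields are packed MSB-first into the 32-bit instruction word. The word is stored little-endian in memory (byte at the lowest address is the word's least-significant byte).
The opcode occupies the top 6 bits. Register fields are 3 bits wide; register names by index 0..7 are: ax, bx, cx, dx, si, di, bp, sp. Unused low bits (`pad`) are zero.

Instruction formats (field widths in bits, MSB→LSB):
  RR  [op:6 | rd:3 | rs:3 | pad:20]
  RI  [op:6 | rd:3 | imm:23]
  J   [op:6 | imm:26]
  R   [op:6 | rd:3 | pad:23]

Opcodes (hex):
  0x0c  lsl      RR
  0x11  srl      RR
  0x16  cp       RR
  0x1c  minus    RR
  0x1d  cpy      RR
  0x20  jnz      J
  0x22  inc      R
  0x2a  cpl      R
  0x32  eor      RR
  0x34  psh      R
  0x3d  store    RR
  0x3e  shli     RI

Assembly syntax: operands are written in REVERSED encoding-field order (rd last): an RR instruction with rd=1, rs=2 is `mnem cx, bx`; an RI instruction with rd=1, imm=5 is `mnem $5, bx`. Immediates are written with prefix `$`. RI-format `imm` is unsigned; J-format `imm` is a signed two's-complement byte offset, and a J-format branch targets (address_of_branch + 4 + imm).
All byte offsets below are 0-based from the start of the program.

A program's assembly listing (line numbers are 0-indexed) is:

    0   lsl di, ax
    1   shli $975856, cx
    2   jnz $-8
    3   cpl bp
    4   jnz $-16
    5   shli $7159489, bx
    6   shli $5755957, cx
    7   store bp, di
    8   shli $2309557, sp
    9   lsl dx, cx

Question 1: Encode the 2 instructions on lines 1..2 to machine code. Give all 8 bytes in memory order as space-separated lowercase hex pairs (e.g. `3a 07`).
f0 e3 0e f9 f8 ff ff 83

1. shli fields op=0x3e:6|rd=2:3|imm=975856:23 → word f90ee3f0h → f0 e3 0e f9
2. jnz fields op=0x20:6|imm=-8:26 → word 83fffff8h → f8 ff ff 83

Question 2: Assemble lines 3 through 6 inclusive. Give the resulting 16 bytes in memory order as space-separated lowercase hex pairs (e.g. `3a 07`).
00 00 00 ab f0 ff ff 83 c1 3e ed f8 35 d4 57 f9

L3: cpl op=0x2a:6|rd=6:3|pad=0:23 ⇒ 0xab000000 ⇒ little 00 00 00 ab
L4: jnz op=0x20:6|imm=-16:26 ⇒ 0x83fffff0 ⇒ little f0 ff ff 83
L5: shli op=0x3e:6|rd=1:3|imm=7159489:23 ⇒ 0xf8ed3ec1 ⇒ little c1 3e ed f8
L6: shli op=0x3e:6|rd=2:3|imm=5755957:23 ⇒ 0xf957d435 ⇒ little 35 d4 57 f9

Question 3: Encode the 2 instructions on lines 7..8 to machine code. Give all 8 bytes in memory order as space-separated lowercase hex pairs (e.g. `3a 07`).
00 00 e0 f6 b5 3d a3 fb

line 7 (store): pack op=0x3d:6|rd=5:3|rs=6:3|pad=0:20 = 0xf6e00000; little→ 00 00 e0 f6
line 8 (shli): pack op=0x3e:6|rd=7:3|imm=2309557:23 = 0xfba33db5; little→ b5 3d a3 fb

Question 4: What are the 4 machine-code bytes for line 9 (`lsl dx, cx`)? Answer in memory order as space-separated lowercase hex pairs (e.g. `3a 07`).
9. lsl fields op=0xc:6|rd=2:3|rs=3:3|pad=0:20 → word 31300000h → 00 00 30 31

00 00 30 31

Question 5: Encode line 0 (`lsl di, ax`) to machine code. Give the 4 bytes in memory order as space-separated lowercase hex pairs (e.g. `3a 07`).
L0: lsl op=0xc:6|rd=0:3|rs=5:3|pad=0:20 ⇒ 0x30500000 ⇒ little 00 00 50 30

00 00 50 30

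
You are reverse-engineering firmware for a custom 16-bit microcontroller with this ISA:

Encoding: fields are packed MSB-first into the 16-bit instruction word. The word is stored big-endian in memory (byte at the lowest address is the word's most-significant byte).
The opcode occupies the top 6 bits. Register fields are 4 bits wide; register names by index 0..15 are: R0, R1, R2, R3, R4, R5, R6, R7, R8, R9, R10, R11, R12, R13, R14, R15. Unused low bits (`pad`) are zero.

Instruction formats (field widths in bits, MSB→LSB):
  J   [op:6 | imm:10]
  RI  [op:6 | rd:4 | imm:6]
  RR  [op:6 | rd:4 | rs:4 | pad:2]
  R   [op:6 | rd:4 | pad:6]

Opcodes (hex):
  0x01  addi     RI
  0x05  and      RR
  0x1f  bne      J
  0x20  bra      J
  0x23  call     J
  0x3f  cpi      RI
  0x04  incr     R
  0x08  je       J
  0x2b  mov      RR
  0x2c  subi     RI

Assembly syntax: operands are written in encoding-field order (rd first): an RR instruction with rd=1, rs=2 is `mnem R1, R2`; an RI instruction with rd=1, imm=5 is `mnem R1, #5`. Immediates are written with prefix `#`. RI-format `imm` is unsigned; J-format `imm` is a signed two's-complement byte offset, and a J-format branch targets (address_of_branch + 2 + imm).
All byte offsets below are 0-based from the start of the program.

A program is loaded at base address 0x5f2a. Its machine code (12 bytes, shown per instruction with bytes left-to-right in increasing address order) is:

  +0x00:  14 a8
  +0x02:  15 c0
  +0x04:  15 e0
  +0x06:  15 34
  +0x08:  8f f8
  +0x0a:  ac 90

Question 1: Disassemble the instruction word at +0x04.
+0x04: 15 e0 ⇒ word 0x15e0 (big)
  top 6b → 0x5 → and [RR]
  [9:6] rd=7 = R7
  [5:2] rs=8 = R8

and R7, R8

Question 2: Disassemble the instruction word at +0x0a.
off 0x0a: read ac 90 as big → 0xac90
  opcode bits[15:10]=0x2b: mov/RR
  [9:6] rd=2 = R2
  [5:2] rs=4 = R4

mov R2, R4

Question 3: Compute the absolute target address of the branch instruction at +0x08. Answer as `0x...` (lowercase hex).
[08] 8f f8 → 0x8ff8
  opcode bits[15:10]=0x23: call/J
  imm: (w>>0)&0x3ff=0x3f8 (s10→-8) → #-8
  target = base 0x5f2a + off 0x08 + 2 + imm -8 = 0x5f2c

0x5f2c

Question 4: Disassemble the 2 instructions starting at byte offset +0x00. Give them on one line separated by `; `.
+0x00: 14 a8 ⇒ word 0x14a8 (big)
  top 6b → 0x5 → and [RR]
  [9:6] rd=2 = R2
  [5:2] rs=10 = R10
+0x02: 15 c0 ⇒ word 0x15c0 (big)
  top 6b → 0x5 → and [RR]
  [9:6] rd=7 = R7
  [5:2] rs=0 = R0

and R2, R10; and R7, R0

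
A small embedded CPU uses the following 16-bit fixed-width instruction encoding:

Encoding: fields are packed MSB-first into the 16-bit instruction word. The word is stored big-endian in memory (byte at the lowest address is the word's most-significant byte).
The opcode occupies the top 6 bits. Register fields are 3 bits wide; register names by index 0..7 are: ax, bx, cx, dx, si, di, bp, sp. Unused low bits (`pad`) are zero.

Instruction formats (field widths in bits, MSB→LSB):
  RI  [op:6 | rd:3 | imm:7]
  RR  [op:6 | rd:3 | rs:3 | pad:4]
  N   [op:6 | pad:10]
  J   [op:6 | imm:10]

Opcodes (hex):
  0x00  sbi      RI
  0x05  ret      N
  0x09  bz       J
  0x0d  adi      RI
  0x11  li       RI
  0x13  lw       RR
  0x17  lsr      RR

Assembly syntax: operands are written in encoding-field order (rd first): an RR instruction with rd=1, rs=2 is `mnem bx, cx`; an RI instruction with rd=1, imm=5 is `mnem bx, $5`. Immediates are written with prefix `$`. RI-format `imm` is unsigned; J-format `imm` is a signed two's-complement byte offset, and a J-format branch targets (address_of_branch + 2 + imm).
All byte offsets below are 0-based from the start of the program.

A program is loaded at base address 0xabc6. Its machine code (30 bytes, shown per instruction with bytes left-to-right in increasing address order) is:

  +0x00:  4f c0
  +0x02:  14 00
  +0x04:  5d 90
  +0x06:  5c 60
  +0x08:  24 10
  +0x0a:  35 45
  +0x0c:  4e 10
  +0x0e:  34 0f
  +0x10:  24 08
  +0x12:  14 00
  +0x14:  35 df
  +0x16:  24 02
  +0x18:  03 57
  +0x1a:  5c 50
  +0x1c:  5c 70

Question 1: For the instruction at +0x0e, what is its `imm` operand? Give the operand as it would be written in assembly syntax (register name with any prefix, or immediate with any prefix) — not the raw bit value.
@+0e  big-endian(34 0f) = 0x340f
  op=0x340f>>10=0xd ⇒ adi (RI)
  rd: (w>>7)&0x7=0x0 → ax
  imm: (w>>0)&0x7f=0xf → $15

$15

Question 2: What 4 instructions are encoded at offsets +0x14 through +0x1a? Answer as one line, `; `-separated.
[14] 35 df → 0x35df
  top 6b → 0xd → adi [RI]
  rd@[9:7]=0x3 ⇒ dx
  imm@[6:0]=0x5f ⇒ $95
[16] 24 02 → 0x2402
  top 6b → 0x9 → bz [J]
  imm@[9:0]=0x2 ⇒ $2
[18] 03 57 → 0x0357
  top 6b → 0x0 → sbi [RI]
  rd@[9:7]=0x6 ⇒ bp
  imm@[6:0]=0x57 ⇒ $87
[1a] 5c 50 → 0x5c50
  top 6b → 0x17 → lsr [RR]
  rd@[9:7]=0x0 ⇒ ax
  rs@[6:4]=0x5 ⇒ di

adi dx, $95; bz $2; sbi bp, $87; lsr ax, di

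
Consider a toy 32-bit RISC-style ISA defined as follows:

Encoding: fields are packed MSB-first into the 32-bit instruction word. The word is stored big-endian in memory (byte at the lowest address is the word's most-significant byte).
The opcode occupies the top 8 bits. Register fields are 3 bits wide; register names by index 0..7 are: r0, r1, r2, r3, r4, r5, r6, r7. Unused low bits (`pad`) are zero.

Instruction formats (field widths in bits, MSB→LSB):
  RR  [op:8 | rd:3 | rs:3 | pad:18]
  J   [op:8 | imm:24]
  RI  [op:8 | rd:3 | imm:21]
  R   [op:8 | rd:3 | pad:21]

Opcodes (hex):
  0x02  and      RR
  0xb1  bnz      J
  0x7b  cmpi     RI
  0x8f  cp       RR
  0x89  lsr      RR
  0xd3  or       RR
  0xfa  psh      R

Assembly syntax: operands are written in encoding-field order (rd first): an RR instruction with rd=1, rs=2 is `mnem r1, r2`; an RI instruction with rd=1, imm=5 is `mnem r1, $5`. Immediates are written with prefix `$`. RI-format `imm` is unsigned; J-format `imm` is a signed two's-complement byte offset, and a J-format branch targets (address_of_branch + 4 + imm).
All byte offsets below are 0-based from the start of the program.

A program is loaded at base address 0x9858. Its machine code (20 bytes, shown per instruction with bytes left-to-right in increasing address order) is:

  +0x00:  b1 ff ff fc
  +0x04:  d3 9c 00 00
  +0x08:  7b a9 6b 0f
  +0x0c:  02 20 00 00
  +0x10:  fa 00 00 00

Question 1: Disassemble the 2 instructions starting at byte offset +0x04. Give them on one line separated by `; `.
or r4, r7; cmpi r5, $617231

+0x04: d3 9c 00 00 ⇒ word 0xd39c0000 (big)
  op=0xd39c0000>>24=0xd3 ⇒ or (RR)
  rd: (w>>21)&0x7=0x4 → r4
  rs: (w>>18)&0x7=0x7 → r7
+0x08: 7b a9 6b 0f ⇒ word 0x7ba96b0f (big)
  op=0x7ba96b0f>>24=0x7b ⇒ cmpi (RI)
  rd: (w>>21)&0x7=0x5 → r5
  imm: (w>>0)&0x1fffff=0x96b0f → $617231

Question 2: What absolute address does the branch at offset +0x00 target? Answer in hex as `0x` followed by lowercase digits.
+0x00: b1 ff ff fc ⇒ word 0xb1fffffc (big)
  top 8b → 0xb1 → bnz [J]
  [23:0] imm=16777212 (s24→-4) = $-4
  target = base 0x9858 + off 0x00 + 4 + imm -4 = 0x9858

0x9858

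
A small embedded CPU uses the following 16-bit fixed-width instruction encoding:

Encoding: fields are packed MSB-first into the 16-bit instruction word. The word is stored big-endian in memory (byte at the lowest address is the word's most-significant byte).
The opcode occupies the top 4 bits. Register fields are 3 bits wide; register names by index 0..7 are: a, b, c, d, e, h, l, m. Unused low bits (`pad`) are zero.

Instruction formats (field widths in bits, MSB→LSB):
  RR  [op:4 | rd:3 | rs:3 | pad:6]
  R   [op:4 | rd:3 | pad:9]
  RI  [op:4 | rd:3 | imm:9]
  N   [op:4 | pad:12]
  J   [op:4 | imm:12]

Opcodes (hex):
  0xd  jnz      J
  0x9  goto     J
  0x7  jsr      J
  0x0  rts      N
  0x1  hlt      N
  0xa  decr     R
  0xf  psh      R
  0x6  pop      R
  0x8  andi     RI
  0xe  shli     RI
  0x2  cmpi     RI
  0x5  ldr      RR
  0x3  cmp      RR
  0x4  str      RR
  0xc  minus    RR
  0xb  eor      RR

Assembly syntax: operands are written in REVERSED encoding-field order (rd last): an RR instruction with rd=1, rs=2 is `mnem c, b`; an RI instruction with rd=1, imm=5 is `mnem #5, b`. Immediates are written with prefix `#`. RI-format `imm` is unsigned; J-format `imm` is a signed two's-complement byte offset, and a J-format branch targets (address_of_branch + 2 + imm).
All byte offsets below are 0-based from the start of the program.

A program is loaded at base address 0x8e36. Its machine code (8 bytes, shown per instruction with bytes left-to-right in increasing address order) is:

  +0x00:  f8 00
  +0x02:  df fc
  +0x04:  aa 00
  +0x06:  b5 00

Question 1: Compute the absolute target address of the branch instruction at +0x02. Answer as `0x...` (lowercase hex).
0x8e36

+0x02: df fc ⇒ word 0xdffc (big)
  op=0xdffc>>12=0xd ⇒ jnz (J)
  imm: (w>>0)&0xfff=0xffc (s12→-4) → #-4
  target = base 0x8e36 + off 0x02 + 2 + imm -4 = 0x8e36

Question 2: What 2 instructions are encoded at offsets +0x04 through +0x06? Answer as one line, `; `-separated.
decr h; eor e, c

+0x04: aa 00 ⇒ word 0xaa00 (big)
  op=0xaa00>>12=0xa ⇒ decr (R)
  [11:9] rd=5 = h
+0x06: b5 00 ⇒ word 0xb500 (big)
  op=0xb500>>12=0xb ⇒ eor (RR)
  [11:9] rd=2 = c
  [8:6] rs=4 = e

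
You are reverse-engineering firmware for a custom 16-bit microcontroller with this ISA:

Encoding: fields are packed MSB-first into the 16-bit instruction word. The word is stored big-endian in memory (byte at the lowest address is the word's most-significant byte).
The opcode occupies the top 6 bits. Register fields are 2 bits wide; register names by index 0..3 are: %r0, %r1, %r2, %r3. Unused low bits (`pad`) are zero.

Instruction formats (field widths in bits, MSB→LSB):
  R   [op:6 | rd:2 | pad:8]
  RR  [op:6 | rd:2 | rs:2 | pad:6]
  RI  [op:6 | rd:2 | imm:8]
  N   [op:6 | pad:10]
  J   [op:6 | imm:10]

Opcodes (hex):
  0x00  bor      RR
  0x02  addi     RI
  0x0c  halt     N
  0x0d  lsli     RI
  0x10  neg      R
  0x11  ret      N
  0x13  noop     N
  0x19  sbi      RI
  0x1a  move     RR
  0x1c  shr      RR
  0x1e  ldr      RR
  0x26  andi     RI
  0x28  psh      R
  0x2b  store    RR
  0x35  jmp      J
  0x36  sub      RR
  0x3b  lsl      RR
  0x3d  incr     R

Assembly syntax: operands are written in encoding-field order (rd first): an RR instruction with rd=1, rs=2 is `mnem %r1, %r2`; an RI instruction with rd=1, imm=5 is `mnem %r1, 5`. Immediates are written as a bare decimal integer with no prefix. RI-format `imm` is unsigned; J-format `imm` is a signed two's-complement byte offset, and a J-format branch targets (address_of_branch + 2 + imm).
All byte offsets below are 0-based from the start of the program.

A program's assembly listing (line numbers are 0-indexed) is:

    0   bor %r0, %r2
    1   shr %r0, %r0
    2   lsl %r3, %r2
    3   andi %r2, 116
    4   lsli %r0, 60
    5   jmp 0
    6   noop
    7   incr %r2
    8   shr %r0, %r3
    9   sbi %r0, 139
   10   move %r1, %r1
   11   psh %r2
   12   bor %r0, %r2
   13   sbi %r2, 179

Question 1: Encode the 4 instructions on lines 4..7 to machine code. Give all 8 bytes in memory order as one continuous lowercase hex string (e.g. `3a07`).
line 4 (lsli): pack op=0xd:6|rd=0:2|imm=60:8 = 0x343c; big→ 34 3c
line 5 (jmp): pack op=0x35:6|imm=0:10 = 0xd400; big→ d4 00
line 6 (noop): pack op=0x13:6|pad=0:10 = 0x4c00; big→ 4c 00
line 7 (incr): pack op=0x3d:6|rd=2:2|pad=0:8 = 0xf600; big→ f6 00

343cd4004c00f600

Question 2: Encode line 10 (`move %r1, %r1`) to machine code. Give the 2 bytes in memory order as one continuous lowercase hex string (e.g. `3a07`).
10. move fields op=0x1a:6|rd=1:2|rs=1:2|pad=0:6 → word 6940h → 69 40

6940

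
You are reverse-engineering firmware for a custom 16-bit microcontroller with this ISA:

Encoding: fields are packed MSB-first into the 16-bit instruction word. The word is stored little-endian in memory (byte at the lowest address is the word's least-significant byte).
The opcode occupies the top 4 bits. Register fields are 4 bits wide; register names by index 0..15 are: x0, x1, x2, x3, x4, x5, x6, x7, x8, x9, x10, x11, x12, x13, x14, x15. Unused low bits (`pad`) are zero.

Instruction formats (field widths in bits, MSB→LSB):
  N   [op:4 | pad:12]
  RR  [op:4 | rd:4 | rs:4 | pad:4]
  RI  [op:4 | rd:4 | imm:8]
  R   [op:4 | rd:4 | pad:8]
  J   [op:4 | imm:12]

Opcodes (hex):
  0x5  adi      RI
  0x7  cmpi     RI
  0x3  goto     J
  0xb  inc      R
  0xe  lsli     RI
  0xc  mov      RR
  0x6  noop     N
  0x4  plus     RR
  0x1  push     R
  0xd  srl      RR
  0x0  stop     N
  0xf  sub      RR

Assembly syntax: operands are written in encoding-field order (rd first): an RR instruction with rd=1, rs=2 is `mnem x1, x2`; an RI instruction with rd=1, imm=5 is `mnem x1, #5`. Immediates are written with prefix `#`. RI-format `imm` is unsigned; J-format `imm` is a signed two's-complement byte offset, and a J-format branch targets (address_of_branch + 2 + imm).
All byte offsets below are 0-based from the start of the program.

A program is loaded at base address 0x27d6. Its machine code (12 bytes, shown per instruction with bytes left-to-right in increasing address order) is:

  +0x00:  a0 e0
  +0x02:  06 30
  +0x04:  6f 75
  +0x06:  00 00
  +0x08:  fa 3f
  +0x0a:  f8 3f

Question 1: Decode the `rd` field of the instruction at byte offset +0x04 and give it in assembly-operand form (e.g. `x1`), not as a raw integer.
x5

[04] 6f 75 → 0x756f
  opcode bits[15:12]=0x7: cmpi/RI
  rd@[11:8]=0x5 ⇒ x5
  imm@[7:0]=0x6f ⇒ #111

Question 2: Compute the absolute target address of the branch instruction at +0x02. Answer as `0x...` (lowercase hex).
[02] 06 30 → 0x3006
  op=0x3006>>12=0x3 ⇒ goto (J)
  imm: (w>>0)&0xfff=0x6 → #6
  target = base 0x27d6 + off 0x02 + 2 + imm 6 = 0x27e0

0x27e0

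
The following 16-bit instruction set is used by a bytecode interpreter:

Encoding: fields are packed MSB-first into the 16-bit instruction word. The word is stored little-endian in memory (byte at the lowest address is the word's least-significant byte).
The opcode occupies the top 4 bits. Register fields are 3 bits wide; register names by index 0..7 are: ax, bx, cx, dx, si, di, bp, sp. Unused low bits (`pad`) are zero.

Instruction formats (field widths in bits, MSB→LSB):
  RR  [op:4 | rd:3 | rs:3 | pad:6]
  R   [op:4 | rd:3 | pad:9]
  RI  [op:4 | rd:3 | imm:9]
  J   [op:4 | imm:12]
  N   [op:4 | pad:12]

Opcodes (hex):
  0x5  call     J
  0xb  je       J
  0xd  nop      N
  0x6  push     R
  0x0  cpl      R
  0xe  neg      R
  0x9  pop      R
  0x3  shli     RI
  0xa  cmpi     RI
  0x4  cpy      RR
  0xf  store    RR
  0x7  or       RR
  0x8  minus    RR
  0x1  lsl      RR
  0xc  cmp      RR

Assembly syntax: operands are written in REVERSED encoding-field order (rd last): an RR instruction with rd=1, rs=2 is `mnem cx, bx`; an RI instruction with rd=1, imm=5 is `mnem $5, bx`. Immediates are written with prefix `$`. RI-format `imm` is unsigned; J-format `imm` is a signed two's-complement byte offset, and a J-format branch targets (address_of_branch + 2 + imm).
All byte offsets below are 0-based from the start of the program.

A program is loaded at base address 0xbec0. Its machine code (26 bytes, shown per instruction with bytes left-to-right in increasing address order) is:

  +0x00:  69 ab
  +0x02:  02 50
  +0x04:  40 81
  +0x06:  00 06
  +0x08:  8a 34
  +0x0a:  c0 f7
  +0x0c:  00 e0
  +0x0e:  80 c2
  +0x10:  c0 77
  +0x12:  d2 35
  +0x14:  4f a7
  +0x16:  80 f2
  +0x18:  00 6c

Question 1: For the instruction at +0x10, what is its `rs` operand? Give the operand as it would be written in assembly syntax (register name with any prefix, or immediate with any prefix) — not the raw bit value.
sp

off 0x10: read c0 77 as little → 0x77c0
  opcode bits[15:12]=0x7: or/RR
  rd@[11:9]=0x3 ⇒ dx
  rs@[8:6]=0x7 ⇒ sp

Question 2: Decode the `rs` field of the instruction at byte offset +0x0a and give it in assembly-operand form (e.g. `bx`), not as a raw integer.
sp

[0a] c0 f7 → 0xf7c0
  top 4b → 0xf → store [RR]
  [11:9] rd=3 = dx
  [8:6] rs=7 = sp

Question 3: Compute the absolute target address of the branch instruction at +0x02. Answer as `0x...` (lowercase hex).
+0x02: 02 50 ⇒ word 0x5002 (little)
  opcode bits[15:12]=0x5: call/J
  [11:0] imm=2 = $2
  target = base 0xbec0 + off 0x02 + 2 + imm 2 = 0xbec6

0xbec6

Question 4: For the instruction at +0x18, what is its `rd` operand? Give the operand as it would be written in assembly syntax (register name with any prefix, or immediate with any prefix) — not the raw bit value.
[18] 00 6c → 0x6c00
  op=0x6c00>>12=0x6 ⇒ push (R)
  rd: (w>>9)&0x7=0x6 → bp

bp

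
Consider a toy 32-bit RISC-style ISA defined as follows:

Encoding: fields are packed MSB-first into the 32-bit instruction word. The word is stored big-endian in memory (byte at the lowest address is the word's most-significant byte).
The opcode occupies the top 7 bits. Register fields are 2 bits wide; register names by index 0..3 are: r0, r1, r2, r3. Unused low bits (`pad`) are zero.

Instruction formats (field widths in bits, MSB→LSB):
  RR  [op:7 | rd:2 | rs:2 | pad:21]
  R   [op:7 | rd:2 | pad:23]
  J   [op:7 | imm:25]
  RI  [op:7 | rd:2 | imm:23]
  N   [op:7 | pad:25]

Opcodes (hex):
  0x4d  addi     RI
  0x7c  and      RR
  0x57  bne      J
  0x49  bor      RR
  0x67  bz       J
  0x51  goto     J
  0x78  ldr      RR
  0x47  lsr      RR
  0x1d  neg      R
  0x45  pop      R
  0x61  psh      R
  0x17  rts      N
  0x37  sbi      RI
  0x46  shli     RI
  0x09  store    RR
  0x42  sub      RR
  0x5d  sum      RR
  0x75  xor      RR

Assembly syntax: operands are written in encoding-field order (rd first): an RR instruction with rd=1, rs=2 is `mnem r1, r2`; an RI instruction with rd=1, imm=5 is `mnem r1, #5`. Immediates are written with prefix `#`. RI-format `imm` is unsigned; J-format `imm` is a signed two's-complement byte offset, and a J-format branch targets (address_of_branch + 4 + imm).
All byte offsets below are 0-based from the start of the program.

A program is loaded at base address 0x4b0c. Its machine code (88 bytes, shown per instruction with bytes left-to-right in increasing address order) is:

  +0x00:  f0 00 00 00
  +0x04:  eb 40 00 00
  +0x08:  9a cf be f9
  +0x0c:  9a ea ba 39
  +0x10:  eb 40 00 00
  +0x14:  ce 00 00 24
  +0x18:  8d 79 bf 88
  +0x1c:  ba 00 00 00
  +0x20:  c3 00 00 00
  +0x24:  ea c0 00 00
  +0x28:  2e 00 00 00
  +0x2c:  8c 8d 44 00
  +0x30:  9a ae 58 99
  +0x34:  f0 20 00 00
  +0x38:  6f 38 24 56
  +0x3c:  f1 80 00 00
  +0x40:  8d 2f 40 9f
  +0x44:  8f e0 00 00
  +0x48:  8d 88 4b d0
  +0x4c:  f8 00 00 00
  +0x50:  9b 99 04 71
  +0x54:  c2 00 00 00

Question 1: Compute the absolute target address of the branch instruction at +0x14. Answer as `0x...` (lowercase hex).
0x4b48

+0x14: ce 00 00 24 ⇒ word 0xce000024 (big)
  op=0xce000024>>25=0x67 ⇒ bz (J)
  imm@[24:0]=0x24 ⇒ #36
  target = base 0x4b0c + off 0x14 + 4 + imm 36 = 0x4b48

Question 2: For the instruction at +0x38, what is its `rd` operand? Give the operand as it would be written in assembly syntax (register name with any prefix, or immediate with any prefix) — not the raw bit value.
@+38  big-endian(6f 38 24 56) = 0x6f382456
  top 7b → 0x37 → sbi [RI]
  rd@[24:23]=0x2 ⇒ r2
  imm@[22:0]=0x382456 ⇒ #3679318

r2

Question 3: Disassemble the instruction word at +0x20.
off 0x20: read c3 00 00 00 as big → 0xc3000000
  op=0xc3000000>>25=0x61 ⇒ psh (R)
  rd@[24:23]=0x2 ⇒ r2

psh r2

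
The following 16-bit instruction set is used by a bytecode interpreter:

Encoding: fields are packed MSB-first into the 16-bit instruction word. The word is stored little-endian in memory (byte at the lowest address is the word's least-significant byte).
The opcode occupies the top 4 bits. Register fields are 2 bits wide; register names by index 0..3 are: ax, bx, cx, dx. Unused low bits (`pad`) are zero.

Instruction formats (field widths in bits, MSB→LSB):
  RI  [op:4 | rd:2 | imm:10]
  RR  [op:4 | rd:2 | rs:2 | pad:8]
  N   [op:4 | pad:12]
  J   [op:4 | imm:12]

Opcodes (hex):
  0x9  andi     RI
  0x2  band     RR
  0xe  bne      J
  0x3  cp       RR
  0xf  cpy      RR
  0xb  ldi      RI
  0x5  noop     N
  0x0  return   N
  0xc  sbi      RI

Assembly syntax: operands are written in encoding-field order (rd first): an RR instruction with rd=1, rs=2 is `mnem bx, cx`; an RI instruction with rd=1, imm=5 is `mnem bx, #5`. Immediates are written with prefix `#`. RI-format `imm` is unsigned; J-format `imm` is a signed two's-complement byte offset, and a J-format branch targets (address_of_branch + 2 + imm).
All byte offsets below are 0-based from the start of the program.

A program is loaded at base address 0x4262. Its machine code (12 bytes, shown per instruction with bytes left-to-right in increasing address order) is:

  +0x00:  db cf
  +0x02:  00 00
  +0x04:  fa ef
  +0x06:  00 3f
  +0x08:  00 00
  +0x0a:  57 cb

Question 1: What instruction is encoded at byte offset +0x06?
cp dx, dx

@+06  little-endian(00 3f) = 0x3f00
  top 4b → 0x3 → cp [RR]
  rd@[11:10]=0x3 ⇒ dx
  rs@[9:8]=0x3 ⇒ dx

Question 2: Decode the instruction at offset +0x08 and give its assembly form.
@+08  little-endian(00 00) = 0x0000
  op=0x0000>>12=0x0 ⇒ return (N)

return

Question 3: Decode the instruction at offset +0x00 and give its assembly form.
[00] db cf → 0xcfdb
  opcode bits[15:12]=0xc: sbi/RI
  rd: (w>>10)&0x3=0x3 → dx
  imm: (w>>0)&0x3ff=0x3db → #987

sbi dx, #987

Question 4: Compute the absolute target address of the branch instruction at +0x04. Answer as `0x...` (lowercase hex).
@+04  little-endian(fa ef) = 0xeffa
  op=0xeffa>>12=0xe ⇒ bne (J)
  [11:0] imm=4090 (s12→-6) = #-6
  target = base 0x4262 + off 0x04 + 2 + imm -6 = 0x4262

0x4262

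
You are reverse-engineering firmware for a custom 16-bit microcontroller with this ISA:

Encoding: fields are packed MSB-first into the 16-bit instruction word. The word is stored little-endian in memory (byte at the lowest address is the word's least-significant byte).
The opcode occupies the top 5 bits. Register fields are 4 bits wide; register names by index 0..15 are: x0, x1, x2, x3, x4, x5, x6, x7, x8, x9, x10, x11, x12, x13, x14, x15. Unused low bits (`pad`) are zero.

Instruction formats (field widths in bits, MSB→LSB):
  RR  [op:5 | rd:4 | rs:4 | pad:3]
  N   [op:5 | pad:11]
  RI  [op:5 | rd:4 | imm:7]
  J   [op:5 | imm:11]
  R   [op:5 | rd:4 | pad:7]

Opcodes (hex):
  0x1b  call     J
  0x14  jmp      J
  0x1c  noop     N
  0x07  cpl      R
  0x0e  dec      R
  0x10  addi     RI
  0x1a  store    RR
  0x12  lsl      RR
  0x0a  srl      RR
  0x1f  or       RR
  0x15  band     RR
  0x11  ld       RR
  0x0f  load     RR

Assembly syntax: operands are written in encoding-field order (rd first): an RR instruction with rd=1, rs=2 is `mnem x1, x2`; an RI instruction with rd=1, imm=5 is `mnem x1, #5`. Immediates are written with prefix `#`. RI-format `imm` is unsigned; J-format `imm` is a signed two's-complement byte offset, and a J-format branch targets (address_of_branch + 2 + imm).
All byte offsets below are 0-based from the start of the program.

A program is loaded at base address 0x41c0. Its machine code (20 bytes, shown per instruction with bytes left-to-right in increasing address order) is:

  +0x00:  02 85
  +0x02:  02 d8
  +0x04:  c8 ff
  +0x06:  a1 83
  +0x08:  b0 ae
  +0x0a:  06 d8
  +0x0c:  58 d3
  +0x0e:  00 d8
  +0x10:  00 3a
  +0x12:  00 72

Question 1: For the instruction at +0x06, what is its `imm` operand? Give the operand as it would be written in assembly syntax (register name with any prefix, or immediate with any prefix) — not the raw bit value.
@+06  little-endian(a1 83) = 0x83a1
  opcode bits[15:11]=0x10: addi/RI
  [10:7] rd=7 = x7
  [6:0] imm=33 = #33

#33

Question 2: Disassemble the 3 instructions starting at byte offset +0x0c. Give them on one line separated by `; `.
store x6, x11; call #0; cpl x4

@+0c  little-endian(58 d3) = 0xd358
  opcode bits[15:11]=0x1a: store/RR
  rd: (w>>7)&0xf=0x6 → x6
  rs: (w>>3)&0xf=0xb → x11
@+0e  little-endian(00 d8) = 0xd800
  opcode bits[15:11]=0x1b: call/J
  imm: (w>>0)&0x7ff=0x0 → #0
@+10  little-endian(00 3a) = 0x3a00
  opcode bits[15:11]=0x7: cpl/R
  rd: (w>>7)&0xf=0x4 → x4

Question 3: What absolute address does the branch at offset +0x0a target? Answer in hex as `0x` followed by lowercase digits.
0x41d2

@+0a  little-endian(06 d8) = 0xd806
  op=0xd806>>11=0x1b ⇒ call (J)
  [10:0] imm=6 = #6
  target = base 0x41c0 + off 0x0a + 2 + imm 6 = 0x41d2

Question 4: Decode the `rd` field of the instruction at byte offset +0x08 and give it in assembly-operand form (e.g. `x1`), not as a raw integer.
x13

[08] b0 ae → 0xaeb0
  top 5b → 0x15 → band [RR]
  rd: (w>>7)&0xf=0xd → x13
  rs: (w>>3)&0xf=0x6 → x6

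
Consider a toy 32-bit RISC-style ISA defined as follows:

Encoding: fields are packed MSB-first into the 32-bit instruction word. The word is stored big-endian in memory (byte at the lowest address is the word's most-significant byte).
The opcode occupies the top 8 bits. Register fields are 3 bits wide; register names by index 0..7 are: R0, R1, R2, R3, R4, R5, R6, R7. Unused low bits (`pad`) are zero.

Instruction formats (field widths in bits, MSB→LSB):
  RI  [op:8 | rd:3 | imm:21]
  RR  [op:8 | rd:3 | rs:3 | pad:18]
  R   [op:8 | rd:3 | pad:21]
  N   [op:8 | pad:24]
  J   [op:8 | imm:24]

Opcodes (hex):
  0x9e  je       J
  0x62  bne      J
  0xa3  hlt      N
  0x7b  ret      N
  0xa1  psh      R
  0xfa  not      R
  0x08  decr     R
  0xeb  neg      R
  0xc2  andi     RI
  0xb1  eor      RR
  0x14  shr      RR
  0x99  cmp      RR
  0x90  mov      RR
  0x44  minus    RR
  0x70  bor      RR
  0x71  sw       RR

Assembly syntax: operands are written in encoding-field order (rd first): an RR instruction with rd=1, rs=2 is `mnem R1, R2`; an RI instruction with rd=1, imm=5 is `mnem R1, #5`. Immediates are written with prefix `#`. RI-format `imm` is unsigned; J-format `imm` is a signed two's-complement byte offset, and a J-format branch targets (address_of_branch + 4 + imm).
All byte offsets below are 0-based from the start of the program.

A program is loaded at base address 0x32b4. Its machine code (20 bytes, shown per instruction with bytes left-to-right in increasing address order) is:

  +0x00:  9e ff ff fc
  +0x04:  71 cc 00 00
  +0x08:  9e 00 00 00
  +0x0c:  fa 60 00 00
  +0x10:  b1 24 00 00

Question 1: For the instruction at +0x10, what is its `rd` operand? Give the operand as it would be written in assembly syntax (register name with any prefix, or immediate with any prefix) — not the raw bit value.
R1

@+10  big-endian(b1 24 00 00) = 0xb1240000
  opcode bits[31:24]=0xb1: eor/RR
  rd@[23:21]=0x1 ⇒ R1
  rs@[20:18]=0x1 ⇒ R1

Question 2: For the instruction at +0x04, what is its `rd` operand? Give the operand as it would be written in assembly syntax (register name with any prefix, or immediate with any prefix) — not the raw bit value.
+0x04: 71 cc 00 00 ⇒ word 0x71cc0000 (big)
  opcode bits[31:24]=0x71: sw/RR
  rd@[23:21]=0x6 ⇒ R6
  rs@[20:18]=0x3 ⇒ R3

R6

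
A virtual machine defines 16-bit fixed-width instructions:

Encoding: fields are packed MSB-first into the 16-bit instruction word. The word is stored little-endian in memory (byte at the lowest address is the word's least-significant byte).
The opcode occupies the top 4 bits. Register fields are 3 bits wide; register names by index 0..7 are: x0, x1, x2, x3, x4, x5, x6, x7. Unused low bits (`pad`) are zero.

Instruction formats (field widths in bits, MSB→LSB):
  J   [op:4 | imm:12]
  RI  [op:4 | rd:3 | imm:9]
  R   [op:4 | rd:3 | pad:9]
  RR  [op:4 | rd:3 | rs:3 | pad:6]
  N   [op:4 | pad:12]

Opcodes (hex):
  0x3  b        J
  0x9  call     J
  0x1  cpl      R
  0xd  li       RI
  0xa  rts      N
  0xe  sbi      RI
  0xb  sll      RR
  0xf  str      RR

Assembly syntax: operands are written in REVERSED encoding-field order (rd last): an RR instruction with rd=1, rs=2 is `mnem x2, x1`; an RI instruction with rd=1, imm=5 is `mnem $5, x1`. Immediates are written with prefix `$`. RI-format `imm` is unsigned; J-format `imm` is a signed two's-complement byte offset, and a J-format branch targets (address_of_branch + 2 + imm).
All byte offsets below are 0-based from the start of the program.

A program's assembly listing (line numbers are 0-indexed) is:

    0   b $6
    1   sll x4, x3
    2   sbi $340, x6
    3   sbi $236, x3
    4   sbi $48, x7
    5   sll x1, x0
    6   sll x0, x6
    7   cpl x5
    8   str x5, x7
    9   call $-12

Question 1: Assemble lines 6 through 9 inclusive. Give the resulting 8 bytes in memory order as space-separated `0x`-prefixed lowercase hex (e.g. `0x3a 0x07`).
0x00 0xbc 0x00 0x1a 0x40 0xff 0xf4 0x9f

6. sll fields op=0xb:4|rd=6:3|rs=0:3|pad=0:6 → word bc00h → 00 bc
7. cpl fields op=0x1:4|rd=5:3|pad=0:9 → word 1a00h → 00 1a
8. str fields op=0xf:4|rd=7:3|rs=5:3|pad=0:6 → word ff40h → 40 ff
9. call fields op=0x9:4|imm=-12:12 → word 9ff4h → f4 9f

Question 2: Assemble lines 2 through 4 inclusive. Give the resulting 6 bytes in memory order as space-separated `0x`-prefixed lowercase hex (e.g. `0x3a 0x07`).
0x54 0xed 0xec 0xe6 0x30 0xee

2. sbi fields op=0xe:4|rd=6:3|imm=340:9 → word ed54h → 54 ed
3. sbi fields op=0xe:4|rd=3:3|imm=236:9 → word e6ech → ec e6
4. sbi fields op=0xe:4|rd=7:3|imm=48:9 → word ee30h → 30 ee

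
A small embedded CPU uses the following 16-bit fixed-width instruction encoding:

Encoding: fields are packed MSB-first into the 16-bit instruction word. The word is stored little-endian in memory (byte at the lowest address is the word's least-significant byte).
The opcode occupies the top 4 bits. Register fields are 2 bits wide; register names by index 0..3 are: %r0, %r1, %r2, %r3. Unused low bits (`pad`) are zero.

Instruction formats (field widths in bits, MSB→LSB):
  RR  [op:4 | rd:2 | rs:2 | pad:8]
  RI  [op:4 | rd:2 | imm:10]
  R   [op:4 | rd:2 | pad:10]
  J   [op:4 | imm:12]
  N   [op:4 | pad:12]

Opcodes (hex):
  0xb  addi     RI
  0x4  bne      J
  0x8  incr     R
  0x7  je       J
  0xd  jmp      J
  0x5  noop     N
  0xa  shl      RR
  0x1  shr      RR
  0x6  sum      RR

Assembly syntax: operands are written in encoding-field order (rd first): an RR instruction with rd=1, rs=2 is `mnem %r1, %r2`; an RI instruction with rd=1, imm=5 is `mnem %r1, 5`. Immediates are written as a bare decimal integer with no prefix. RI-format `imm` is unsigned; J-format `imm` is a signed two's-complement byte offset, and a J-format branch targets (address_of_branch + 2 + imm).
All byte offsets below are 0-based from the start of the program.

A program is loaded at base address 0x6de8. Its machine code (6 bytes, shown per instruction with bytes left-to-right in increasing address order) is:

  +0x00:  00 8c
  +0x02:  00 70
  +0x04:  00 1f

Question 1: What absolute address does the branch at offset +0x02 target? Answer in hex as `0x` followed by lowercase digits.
[02] 00 70 → 0x7000
  op=0x7000>>12=0x7 ⇒ je (J)
  imm: (w>>0)&0xfff=0x0 → 0
  target = base 0x6de8 + off 0x02 + 2 + imm 0 = 0x6dec

0x6dec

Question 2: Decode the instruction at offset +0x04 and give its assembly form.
shr %r3, %r3

off 0x04: read 00 1f as little → 0x1f00
  op=0x1f00>>12=0x1 ⇒ shr (RR)
  rd@[11:10]=0x3 ⇒ %r3
  rs@[9:8]=0x3 ⇒ %r3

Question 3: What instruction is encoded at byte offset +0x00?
incr %r3

@+00  little-endian(00 8c) = 0x8c00
  top 4b → 0x8 → incr [R]
  rd: (w>>10)&0x3=0x3 → %r3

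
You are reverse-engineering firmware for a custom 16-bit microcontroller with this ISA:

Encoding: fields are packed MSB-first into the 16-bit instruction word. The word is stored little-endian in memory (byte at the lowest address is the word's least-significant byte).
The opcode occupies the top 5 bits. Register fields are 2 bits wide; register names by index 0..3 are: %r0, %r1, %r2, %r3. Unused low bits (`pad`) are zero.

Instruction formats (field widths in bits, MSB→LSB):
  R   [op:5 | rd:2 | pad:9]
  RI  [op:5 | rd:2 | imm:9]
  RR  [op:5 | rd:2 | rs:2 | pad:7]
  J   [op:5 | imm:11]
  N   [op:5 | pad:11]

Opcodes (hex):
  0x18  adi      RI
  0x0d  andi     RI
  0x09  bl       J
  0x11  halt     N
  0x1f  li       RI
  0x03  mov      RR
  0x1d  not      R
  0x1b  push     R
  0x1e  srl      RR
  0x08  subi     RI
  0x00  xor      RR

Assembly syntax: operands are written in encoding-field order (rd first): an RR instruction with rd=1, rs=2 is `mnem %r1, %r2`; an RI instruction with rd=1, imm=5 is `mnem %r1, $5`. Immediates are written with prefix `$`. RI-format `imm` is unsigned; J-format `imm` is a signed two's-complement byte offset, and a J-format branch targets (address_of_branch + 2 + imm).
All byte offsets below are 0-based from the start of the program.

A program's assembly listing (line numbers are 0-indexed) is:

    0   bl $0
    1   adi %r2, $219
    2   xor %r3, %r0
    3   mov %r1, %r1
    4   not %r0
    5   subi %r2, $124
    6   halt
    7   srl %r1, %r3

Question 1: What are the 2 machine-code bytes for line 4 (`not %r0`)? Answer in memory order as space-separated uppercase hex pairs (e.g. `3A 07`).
L4: not op=0x1d:5|rd=0:2|pad=0:9 ⇒ 0xe800 ⇒ little 00 e8

00 E8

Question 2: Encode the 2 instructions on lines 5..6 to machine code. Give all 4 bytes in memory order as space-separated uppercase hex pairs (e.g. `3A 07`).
7C 44 00 88

line 5 (subi): pack op=0x8:5|rd=2:2|imm=124:9 = 0x447c; little→ 7c 44
line 6 (halt): pack op=0x11:5|pad=0:11 = 0x8800; little→ 00 88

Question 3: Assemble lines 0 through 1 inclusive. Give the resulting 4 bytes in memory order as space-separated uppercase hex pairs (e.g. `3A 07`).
line 0 (bl): pack op=0x9:5|imm=0:11 = 0x4800; little→ 00 48
line 1 (adi): pack op=0x18:5|rd=2:2|imm=219:9 = 0xc4db; little→ db c4

00 48 DB C4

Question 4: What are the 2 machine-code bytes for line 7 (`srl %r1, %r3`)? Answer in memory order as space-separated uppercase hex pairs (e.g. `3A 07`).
7. srl fields op=0x1e:5|rd=1:2|rs=3:2|pad=0:7 → word f380h → 80 f3

80 F3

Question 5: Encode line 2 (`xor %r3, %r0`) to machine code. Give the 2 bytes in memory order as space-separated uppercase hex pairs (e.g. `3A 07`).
L2: xor op=0x0:5|rd=3:2|rs=0:2|pad=0:7 ⇒ 0x0600 ⇒ little 00 06

00 06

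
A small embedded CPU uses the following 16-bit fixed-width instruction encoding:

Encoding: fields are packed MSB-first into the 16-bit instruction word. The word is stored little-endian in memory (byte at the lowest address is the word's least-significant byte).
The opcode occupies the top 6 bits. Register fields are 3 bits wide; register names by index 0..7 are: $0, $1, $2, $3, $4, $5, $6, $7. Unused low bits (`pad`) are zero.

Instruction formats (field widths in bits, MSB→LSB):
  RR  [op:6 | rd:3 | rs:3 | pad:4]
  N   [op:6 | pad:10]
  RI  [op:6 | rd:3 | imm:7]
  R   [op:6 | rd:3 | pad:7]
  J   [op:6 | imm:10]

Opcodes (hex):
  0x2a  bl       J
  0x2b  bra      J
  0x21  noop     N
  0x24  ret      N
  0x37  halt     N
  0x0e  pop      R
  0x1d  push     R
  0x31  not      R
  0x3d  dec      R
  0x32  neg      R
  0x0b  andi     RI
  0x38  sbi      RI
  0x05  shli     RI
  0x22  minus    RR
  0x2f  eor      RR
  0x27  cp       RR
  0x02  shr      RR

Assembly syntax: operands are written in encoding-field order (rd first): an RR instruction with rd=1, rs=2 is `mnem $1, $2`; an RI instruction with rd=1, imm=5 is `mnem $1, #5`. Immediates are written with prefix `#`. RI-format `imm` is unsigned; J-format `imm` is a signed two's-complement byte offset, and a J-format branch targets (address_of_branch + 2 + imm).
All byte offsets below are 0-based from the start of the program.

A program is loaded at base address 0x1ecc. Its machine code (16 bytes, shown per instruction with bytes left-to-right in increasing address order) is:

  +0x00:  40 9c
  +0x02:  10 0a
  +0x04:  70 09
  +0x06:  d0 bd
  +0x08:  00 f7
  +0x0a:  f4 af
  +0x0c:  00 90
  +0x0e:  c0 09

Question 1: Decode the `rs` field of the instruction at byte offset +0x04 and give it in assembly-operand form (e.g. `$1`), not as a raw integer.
$7

+0x04: 70 09 ⇒ word 0x0970 (little)
  top 6b → 0x2 → shr [RR]
  rd: (w>>7)&0x7=0x2 → $2
  rs: (w>>4)&0x7=0x7 → $7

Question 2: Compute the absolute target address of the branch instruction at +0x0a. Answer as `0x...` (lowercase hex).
@+0a  little-endian(f4 af) = 0xaff4
  op=0xaff4>>10=0x2b ⇒ bra (J)
  imm@[9:0]=0x3f4 (s10→-12) ⇒ #-12
  target = base 0x1ecc + off 0x0a + 2 + imm -12 = 0x1ecc

0x1ecc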